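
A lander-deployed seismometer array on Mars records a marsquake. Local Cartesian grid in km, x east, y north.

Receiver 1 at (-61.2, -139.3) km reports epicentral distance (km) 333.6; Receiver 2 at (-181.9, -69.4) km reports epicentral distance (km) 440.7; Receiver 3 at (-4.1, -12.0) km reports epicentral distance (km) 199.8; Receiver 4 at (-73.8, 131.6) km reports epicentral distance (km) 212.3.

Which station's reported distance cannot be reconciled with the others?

Solve using three stations at a time. Using Receiver 1, Receiver 3, Receiver 4 (subtract circle equations pairwise → linear system) gives (x, y) ≈ (138.4, 127.9).
Distances from that point to each station vs reported:
  Receiver 1: calculated 333.6 vs reported 333.6 → residual 0.0 km
  Receiver 2: calculated 376.2 vs reported 440.7 → residual 64.5 km
  Receiver 3: calculated 199.7 vs reported 199.8 → residual 0.1 km
  Receiver 4: calculated 212.2 vs reported 212.3 → residual 0.1 km
Receiver 1, Receiver 3, Receiver 4 are mutually consistent (residuals ≈ 0); Receiver 2 is off by 64.5 km.

Receiver 2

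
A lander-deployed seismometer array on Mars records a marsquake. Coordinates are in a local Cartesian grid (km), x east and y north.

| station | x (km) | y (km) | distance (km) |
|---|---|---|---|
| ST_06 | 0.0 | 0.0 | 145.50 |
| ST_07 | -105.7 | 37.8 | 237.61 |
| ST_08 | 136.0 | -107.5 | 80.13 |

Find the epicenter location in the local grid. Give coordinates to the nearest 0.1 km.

(59.9, -132.6)

Circle about each station: x² + y² = 145.50²; (x + 105.7)² + (y − 37.8)² = 237.61²; (x − 136.0)² + (y + 107.5)² = 80.13².
Subtracting the ST_06 equation from the ST_07 and ST_08 equations removes the quadratic terms:
-211.4 x + 75.6 y = -22686.93
272.0 x − 215.0 y = 44801.68
Solving the 2×2 system: x ≈ 59.9, y ≈ -132.6 km.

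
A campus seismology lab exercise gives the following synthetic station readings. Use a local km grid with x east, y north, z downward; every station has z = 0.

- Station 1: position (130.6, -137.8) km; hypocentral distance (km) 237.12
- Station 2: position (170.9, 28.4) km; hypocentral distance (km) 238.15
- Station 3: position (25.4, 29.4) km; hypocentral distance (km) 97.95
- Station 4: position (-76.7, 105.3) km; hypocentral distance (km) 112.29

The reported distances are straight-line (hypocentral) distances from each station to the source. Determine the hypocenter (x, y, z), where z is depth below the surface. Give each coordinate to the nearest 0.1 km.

Each station gives a sphere (x−x_i)² + (y−y_i)² + z² = d_i² (stations at z=0).
Subtracting the Station 1 sphere from Station 2 and Station 3: z² cancels, leaving linear equations in x and y:
80.6 x + 332.4 y = -6521.36
-210.4 x + 334.4 y = 12096.01
Solving: x ≈ -64.005, y ≈ -4.099 km (keep extra digits for the depth step; rounded: -64.0, -4.1).
Then from the Station 1 sphere: z² = 237.12² − (x − 130.6)² − (y + 137.8)² with x = -64.005, y = -4.099, so z ≈ 21.882 ≈ 21.9 km.
Check against Station 4 (with the unrounded solution): distance 112.29 ≈ 112.29 km. ✓

x ≈ -64.0 km, y ≈ -4.1 km, depth ≈ 21.9 km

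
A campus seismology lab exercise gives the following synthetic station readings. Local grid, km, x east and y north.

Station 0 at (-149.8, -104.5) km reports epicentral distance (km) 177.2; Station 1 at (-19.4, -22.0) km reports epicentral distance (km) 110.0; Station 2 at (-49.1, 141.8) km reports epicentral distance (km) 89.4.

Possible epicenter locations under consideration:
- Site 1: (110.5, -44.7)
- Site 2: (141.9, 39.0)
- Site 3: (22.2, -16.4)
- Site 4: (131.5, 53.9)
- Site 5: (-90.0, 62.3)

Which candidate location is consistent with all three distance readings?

For each candidate, compare |candidate − station| to the reported distance:
Site 1: residuals Station 0 89.9, Station 1 21.9, Station 2 156.1 → max 156.1 km
Site 2: residuals Station 0 147.9, Station 1 62.4, Station 2 127.5 → max 147.9 km
Site 3: residuals Station 0 16.1, Station 1 68.0, Station 2 84.1 → max 84.1 km
Site 4: residuals Station 0 145.6, Station 1 58.9, Station 2 111.5 → max 145.6 km
Site 5: residuals Station 0 0.0, Station 1 0.0, Station 2 0.0 → max 0.0 km
Only Site 5 has all residuals ≈ 0.

Site 5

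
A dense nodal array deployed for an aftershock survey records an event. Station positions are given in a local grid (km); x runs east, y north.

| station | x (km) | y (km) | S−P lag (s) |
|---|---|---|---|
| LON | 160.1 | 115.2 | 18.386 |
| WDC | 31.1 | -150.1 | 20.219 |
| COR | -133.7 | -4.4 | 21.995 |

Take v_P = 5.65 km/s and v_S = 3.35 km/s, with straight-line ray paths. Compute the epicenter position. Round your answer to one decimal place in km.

46.2 km east, 15.6 km north

Distance from S−P lag: d = Δt · v_P v_S / (v_P − v_S) = Δt · (5.65·3.35)/(5.65−3.35) ≈ 8.2293·Δt.
So d_LON = 151.30, d_WDC = 166.39, d_COR = 181.00 km.
Circle about each station: (x − 160.1)² + (y − 115.2)² = 151.30²; (x − 31.1)² + (y + 150.1)² = 166.39²; (x + 133.7)² + (y + 4.4)² = 181.00².
Subtracting pairs of circle equations eliminates x²+y² and gives linear equations (the radical axes):
-258.0 x − 530.6 y = -20199.77
-587.6 x − 239.2 y = -30877.31
Solving the 2×2 system: x ≈ 46.2, y ≈ 15.6 km.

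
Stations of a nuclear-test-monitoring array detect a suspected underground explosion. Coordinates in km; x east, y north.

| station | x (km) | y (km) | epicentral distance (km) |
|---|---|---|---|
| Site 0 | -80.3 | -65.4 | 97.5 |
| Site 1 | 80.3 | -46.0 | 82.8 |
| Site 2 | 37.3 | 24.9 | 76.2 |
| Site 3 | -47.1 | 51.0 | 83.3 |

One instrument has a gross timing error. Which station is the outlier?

Solve using three stations at a time. Using Site 0, Site 1, Site 3 (subtract circle equations pairwise → linear system) gives (x, y) ≈ (3.4, -15.3).
Distances from that point to each station vs reported:
  Site 0: calculated 97.5 vs reported 97.5 → residual 0.0 km
  Site 1: calculated 82.8 vs reported 82.8 → residual 0.0 km
  Site 2: calculated 52.6 vs reported 76.2 → residual 23.6 km
  Site 3: calculated 83.3 vs reported 83.3 → residual 0.0 km
Site 0, Site 1, Site 3 are mutually consistent (residuals ≈ 0); Site 2 is off by 23.6 km.

Site 2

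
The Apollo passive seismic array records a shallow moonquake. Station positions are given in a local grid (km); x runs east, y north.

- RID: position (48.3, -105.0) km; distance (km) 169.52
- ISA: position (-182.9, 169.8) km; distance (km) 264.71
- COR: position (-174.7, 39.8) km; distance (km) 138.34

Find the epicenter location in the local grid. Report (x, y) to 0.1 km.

Circle about each station: (x − 48.3)² + (y + 105.0)² = 169.52²; (x + 182.9)² + (y − 169.8)² = 264.71²; (x + 174.7)² + (y − 39.8)² = 138.34².
Subtracting the RID equation from the ISA and COR equations removes the quadratic terms:
-462.4 x + 549.6 y = 7592.21
-446.0 x + 289.6 y = 28345.31
Solving the 2×2 system: x ≈ -120.3, y ≈ -87.4 km.

x ≈ -120.3 km, y ≈ -87.4 km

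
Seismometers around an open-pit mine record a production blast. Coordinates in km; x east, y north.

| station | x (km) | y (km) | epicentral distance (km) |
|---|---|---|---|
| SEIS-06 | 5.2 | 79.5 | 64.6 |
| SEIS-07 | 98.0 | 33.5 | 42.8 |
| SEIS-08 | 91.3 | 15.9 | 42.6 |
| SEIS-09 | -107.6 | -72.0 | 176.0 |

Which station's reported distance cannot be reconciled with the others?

SEIS-09

Solve using three stations at a time. Using SEIS-06, SEIS-07, SEIS-08 (subtract circle equations pairwise → linear system) gives (x, y) ≈ (55.6, 39.1).
Distances from that point to each station vs reported:
  SEIS-06: calculated 64.6 vs reported 64.6 → residual 0.0 km
  SEIS-07: calculated 42.8 vs reported 42.8 → residual 0.0 km
  SEIS-08: calculated 42.6 vs reported 42.6 → residual 0.0 km
  SEIS-09: calculated 197.4 vs reported 176.0 → residual 21.4 km
SEIS-06, SEIS-07, SEIS-08 are mutually consistent (residuals ≈ 0); SEIS-09 is off by 21.4 km.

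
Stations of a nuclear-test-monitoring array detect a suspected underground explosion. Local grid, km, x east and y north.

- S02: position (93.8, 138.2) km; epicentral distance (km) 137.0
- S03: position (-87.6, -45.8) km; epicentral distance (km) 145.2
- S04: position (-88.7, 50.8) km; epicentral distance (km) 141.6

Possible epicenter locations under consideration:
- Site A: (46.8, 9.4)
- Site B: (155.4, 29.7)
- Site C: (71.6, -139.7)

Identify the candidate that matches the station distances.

For each candidate, compare |candidate − station| to the reported distance:
Site A: residuals S02 0.1, S03 0.1, S04 0.1 → max 0.1 km
Site B: residuals S02 12.2, S03 109.3, S04 103.4 → max 109.3 km
Site C: residuals S02 141.8, S03 39.6, S04 107.4 → max 141.8 km
Only Site A has all residuals ≈ 0.

Site A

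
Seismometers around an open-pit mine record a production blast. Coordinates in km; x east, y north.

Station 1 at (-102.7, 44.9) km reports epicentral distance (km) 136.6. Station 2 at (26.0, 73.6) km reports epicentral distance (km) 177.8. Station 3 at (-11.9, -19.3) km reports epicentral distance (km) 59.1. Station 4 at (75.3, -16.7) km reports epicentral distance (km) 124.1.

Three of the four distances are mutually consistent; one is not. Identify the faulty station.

Solve using three stations at a time. Using Station 1, Station 3, Station 4 (subtract circle equations pairwise → linear system) gives (x, y) ≈ (-34.9, -73.7).
Distances from that point to each station vs reported:
  Station 1: calculated 136.6 vs reported 136.6 → residual 0.0 km
  Station 2: calculated 159.4 vs reported 177.8 → residual 18.4 km
  Station 3: calculated 59.0 vs reported 59.1 → residual 0.1 km
  Station 4: calculated 124.1 vs reported 124.1 → residual 0.0 km
Station 1, Station 3, Station 4 are mutually consistent (residuals ≈ 0); Station 2 is off by 18.4 km.

Station 2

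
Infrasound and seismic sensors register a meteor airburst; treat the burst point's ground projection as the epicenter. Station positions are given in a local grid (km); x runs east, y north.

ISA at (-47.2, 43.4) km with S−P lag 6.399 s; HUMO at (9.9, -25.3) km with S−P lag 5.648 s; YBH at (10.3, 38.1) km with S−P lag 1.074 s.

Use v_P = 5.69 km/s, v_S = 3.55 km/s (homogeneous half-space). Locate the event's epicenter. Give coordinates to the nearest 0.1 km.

(11.2, 28.0)

Distance from S−P lag: d = Δt · v_P v_S / (v_P − v_S) = Δt · (5.69·3.55)/(5.69−3.55) ≈ 9.4390·Δt.
So d_ISA = 60.40, d_HUMO = 53.31, d_YBH = 10.14 km.
Circle about each station: (x + 47.2)² + (y − 43.4)² = 60.40²; (x − 9.9)² + (y + 25.3)² = 53.31²; (x − 10.3)² + (y − 38.1)² = 10.14².
Subtracting pairs of circle equations eliminates x²+y² and gives linear equations (the radical axes):
114.2 x − 137.4 y = -2567.10
115.0 x − 10.6 y = 991.64
Solving the 2×2 system: x ≈ 11.2, y ≈ 28.0 km.
Check against ISA (with the unrounded x, y): √((x + 47.2)²+(y − 43.4)²) = 60.40 ≈ 60.40 km. ✓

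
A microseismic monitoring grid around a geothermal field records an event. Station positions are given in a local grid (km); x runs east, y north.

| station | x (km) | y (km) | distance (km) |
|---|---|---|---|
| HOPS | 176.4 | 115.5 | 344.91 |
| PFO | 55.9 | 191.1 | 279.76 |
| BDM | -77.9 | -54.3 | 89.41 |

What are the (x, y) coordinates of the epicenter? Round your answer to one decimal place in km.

Circle about each station: (x − 176.4)² + (y − 115.5)² = 344.91²; (x − 55.9)² + (y − 191.1)² = 279.76²; (x + 77.9)² + (y + 54.3)² = 89.41².
Subtracting the HOPS equation from the PFO and BDM equations removes the quadratic terms:
-241.0 x + 151.2 y = 35884.06
-508.6 x − 339.6 y = 75528.45
Solving the 2×2 system: x ≈ -148.7, y ≈ 0.3 km.

(-148.7, 0.3)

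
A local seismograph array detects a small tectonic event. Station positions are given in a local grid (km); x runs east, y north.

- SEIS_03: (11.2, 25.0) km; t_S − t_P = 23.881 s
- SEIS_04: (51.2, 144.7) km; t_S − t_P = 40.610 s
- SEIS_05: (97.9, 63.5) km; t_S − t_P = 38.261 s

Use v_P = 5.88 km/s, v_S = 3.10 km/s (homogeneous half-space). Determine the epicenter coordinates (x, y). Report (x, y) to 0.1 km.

Distance from S−P lag: d = Δt · v_P v_S / (v_P − v_S) = Δt · (5.88·3.10)/(5.88−3.10) ≈ 6.5568·Δt.
So d_SEIS_03 = 156.58, d_SEIS_04 = 266.27, d_SEIS_05 = 250.87 km.
Circle about each station: (x − 11.2)² + (y − 25.0)² = 156.58²; (x − 51.2)² + (y − 144.7)² = 266.27²; (x − 97.9)² + (y − 63.5)² = 250.87².
Subtracting pairs of circle equations eliminates x²+y² and gives linear equations (the radical axes):
80.0 x + 239.4 y = -23573.33
173.4 x + 77.0 y = -25552.24
Solving the 2×2 system: x ≈ -121.7, y ≈ -57.8 km.

(-121.7, -57.8)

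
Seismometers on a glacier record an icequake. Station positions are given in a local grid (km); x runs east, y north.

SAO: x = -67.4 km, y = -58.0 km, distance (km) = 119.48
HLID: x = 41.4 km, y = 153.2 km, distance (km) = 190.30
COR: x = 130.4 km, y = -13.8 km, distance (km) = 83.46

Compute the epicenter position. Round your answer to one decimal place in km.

Circle about each station: (x + 67.4)² + (y + 58.0)² = 119.48²; (x − 41.4)² + (y − 153.2)² = 190.30²; (x − 130.4)² + (y + 13.8)² = 83.46².
Subtracting pairs of circle equations eliminates x²+y² and gives linear equations (the radical axes):
217.6 x + 422.4 y = -4661.18
395.6 x + 88.4 y = 16597.74
Solving the 2×2 system: x ≈ 50.2, y ≈ -36.9 km.

(50.2, -36.9)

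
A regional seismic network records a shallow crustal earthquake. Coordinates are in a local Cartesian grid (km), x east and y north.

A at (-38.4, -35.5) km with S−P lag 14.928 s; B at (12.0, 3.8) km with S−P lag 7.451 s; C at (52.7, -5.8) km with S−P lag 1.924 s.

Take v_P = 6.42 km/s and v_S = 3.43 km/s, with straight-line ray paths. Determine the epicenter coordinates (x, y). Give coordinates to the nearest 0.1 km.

(66.5, -2.6)

Distance from S−P lag: d = Δt · v_P v_S / (v_P − v_S) = Δt · (6.42·3.43)/(6.42−3.43) ≈ 7.3647·Δt.
So d_A = 109.94, d_B = 54.87, d_C = 14.17 km.
Circle about each station: (x + 38.4)² + (y + 35.5)² = 109.94²; (x − 12.0)² + (y − 3.8)² = 54.87²; (x − 52.7)² + (y + 5.8)² = 14.17².
Subtracting the A equation from the B and C equations removes the quadratic terms:
100.8 x + 78.6 y = 6499.72
182.2 x + 59.4 y = 11962.13
Solving the 2×2 system: x ≈ 66.5, y ≈ -2.6 km.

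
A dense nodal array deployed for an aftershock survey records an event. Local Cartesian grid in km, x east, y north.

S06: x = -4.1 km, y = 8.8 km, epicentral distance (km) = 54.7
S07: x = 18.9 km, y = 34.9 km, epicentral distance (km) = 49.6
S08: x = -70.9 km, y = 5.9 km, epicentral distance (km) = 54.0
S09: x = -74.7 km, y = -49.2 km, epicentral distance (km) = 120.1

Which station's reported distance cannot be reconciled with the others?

S08

Solve using three stations at a time. Using S06, S07, S09 (subtract circle equations pairwise → linear system) gives (x, y) ≈ (-24.3, 60.0).
Distances from that point to each station vs reported:
  S06: calculated 55.0 vs reported 54.7 → residual 0.3 km
  S07: calculated 50.0 vs reported 49.6 → residual 0.4 km
  S08: calculated 71.4 vs reported 54.0 → residual 17.4 km
  S09: calculated 120.3 vs reported 120.1 → residual 0.2 km
S06, S07, S09 are mutually consistent (residuals ≈ 0); S08 is off by 17.4 km.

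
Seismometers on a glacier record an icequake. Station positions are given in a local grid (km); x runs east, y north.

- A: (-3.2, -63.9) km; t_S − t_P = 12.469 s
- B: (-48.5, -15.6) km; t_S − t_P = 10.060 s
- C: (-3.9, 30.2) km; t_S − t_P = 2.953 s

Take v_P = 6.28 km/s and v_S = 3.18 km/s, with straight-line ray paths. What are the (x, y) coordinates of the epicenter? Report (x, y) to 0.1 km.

Distance from S−P lag: d = Δt · v_P v_S / (v_P − v_S) = Δt · (6.28·3.18)/(6.28−3.18) ≈ 6.4421·Δt.
So d_A = 80.33, d_B = 64.81, d_C = 19.02 km.
Circle about each station: (x + 3.2)² + (y + 63.9)² = 80.33²; (x + 48.5)² + (y + 15.6)² = 64.81²; (x + 3.9)² + (y − 30.2)² = 19.02².
Subtracting pairs of circle equations eliminates x²+y² and gives linear equations (the radical axes):
-90.6 x + 96.6 y = 754.73
-1.4 x + 188.2 y = 2924.95
Solving the 2×2 system: x ≈ 8.3, y ≈ 15.6 km.
Check against A (with the unrounded x, y): √((x + 3.2)²+(y + 63.9)²) = 80.33 ≈ 80.33 km. ✓

8.3 km east, 15.6 km north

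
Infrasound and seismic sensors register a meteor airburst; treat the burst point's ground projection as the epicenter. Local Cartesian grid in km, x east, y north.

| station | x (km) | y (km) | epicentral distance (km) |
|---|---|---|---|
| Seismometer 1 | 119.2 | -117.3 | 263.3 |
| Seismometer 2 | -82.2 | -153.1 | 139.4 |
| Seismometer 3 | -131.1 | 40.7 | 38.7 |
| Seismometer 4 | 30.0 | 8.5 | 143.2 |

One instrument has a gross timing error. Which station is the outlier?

Solve using three stations at a time. Using Seismometer 1, Seismometer 3, Seismometer 4 (subtract circle equations pairwise → linear system) gives (x, y) ≈ (-113.2, 6.5).
Distances from that point to each station vs reported:
  Seismometer 1: calculated 263.3 vs reported 263.3 → residual 0.0 km
  Seismometer 2: calculated 162.6 vs reported 139.4 → residual 23.2 km
  Seismometer 3: calculated 38.6 vs reported 38.7 → residual 0.1 km
  Seismometer 4: calculated 143.2 vs reported 143.2 → residual 0.0 km
Seismometer 1, Seismometer 3, Seismometer 4 are mutually consistent (residuals ≈ 0); Seismometer 2 is off by 23.2 km.

Seismometer 2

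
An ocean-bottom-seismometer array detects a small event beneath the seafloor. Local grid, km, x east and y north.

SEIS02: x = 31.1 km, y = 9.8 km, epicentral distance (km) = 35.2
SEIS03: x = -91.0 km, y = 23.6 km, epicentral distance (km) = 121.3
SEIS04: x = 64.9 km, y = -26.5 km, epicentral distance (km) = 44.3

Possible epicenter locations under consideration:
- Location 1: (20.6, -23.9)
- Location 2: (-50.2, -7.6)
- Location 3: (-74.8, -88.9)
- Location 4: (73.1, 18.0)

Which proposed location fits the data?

Location 1

For each candidate, compare |candidate − station| to the reported distance:
Location 1: residuals SEIS02 0.1, SEIS03 0.0, SEIS04 0.1 → max 0.1 km
Location 2: residuals SEIS02 47.9, SEIS03 69.9, SEIS04 72.3 → max 72.3 km
Location 3: residuals SEIS02 109.6, SEIS03 7.6, SEIS04 108.7 → max 109.6 km
Location 4: residuals SEIS02 7.6, SEIS03 42.9, SEIS04 0.9 → max 42.9 km
Only Location 1 has all residuals ≈ 0.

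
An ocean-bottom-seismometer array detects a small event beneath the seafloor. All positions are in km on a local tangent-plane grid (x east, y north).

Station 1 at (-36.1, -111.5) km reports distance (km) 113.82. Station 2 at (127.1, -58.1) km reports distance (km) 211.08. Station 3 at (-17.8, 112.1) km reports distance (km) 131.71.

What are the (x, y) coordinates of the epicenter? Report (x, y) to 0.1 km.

x ≈ -77.3 km, y ≈ -5.4 km

Circle about each station: (x + 36.1)² + (y + 111.5)² = 113.82²; (x − 127.1)² + (y + 58.1)² = 211.08²; (x + 17.8)² + (y − 112.1)² = 131.71².
Subtracting pairs of circle equations eliminates x²+y² and gives linear equations (the radical axes):
326.4 x + 106.8 y = -25805.21
36.6 x + 447.2 y = -5244.74
Solving the 2×2 system: x ≈ -77.3, y ≈ -5.4 km.
Check against Station 1 (with the unrounded x, y): √((x + 36.1)²+(y + 111.5)²) = 113.81 ≈ 113.82 km. ✓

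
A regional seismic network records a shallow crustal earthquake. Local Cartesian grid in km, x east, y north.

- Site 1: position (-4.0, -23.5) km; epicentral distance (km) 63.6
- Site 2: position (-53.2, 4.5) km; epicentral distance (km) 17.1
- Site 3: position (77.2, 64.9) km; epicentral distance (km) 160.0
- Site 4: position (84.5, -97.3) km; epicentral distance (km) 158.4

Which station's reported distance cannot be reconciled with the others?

Solve using three stations at a time. Using Site 1, Site 2, Site 3 (subtract circle equations pairwise → linear system) gives (x, y) ≈ (-65.5, -7.4).
Distances from that point to each station vs reported:
  Site 1: calculated 63.6 vs reported 63.6 → residual 0.0 km
  Site 2: calculated 17.1 vs reported 17.1 → residual 0.0 km
  Site 3: calculated 160.0 vs reported 160.0 → residual 0.0 km
  Site 4: calculated 174.9 vs reported 158.4 → residual 16.5 km
Site 1, Site 2, Site 3 are mutually consistent (residuals ≈ 0); Site 4 is off by 16.5 km.

Site 4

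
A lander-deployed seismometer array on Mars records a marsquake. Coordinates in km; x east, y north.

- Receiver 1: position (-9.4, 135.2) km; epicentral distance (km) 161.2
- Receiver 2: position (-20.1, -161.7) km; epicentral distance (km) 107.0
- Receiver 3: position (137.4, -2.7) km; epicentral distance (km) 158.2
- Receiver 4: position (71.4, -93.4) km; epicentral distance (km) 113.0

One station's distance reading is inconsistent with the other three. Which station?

Receiver 2

Solve using three stations at a time. Using Receiver 1, Receiver 3, Receiver 4 (subtract circle equations pairwise → linear system) gives (x, y) ≈ (-19.1, -25.7).
Distances from that point to each station vs reported:
  Receiver 1: calculated 161.2 vs reported 161.2 → residual 0.0 km
  Receiver 2: calculated 136.0 vs reported 107.0 → residual 29.0 km
  Receiver 3: calculated 158.2 vs reported 158.2 → residual 0.0 km
  Receiver 4: calculated 113.0 vs reported 113.0 → residual 0.0 km
Receiver 1, Receiver 3, Receiver 4 are mutually consistent (residuals ≈ 0); Receiver 2 is off by 29.0 km.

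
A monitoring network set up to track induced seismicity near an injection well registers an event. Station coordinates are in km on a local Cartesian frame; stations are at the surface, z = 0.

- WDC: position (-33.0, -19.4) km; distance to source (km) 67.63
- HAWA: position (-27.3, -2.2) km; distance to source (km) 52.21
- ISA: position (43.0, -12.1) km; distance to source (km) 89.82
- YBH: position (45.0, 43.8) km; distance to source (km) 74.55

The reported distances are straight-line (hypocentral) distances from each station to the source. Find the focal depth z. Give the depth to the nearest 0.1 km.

Each station gives a sphere (x−x_i)² + (y−y_i)² + z² = d_i² (stations at z=0).
Subtracting the WDC sphere from HAWA and ISA: z² cancels, leaving linear equations in x and y:
11.4 x + 34.4 y = 1132.70
152.0 x + 14.6 y = -2963.77
Solving: x ≈ -23.406, y ≈ 40.684 km (keep extra digits for the depth step; rounded: -23.4, 40.7).
Then from the WDC sphere: z² = 67.63² − (x + 33.0)² − (y + 19.4)² with x = -23.406, y = 40.684, so z ≈ 29.524 ≈ 29.5 km.
Check against YBH (with the unrounded solution): distance 74.57 ≈ 74.55 km. ✓

29.5 km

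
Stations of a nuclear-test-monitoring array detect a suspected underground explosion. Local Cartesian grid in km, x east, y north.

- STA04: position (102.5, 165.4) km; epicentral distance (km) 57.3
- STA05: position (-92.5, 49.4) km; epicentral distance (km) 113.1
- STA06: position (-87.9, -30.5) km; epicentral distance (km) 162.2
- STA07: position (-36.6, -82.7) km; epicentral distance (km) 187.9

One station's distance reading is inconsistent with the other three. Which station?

Solve using three stations at a time. Using STA05, STA06, STA07 (subtract circle equations pairwise → linear system) gives (x, y) ≈ (9.2, 99.8).
Distances from that point to each station vs reported:
  STA04: calculated 114.1 vs reported 57.3 → residual 56.8 km
  STA05: calculated 113.4 vs reported 113.1 → residual 0.3 km
  STA06: calculated 162.4 vs reported 162.2 → residual 0.2 km
  STA07: calculated 188.1 vs reported 187.9 → residual 0.2 km
STA05, STA06, STA07 are mutually consistent (residuals ≈ 0); STA04 is off by 56.8 km.

STA04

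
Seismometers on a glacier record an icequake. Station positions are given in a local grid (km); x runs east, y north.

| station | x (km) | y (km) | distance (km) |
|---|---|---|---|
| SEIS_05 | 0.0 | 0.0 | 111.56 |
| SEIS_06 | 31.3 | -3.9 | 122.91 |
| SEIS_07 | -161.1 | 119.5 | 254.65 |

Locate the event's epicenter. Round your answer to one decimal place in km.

Circle about each station: x² + y² = 111.56²; (x − 31.3)² + (y + 3.9)² = 122.91²; (x + 161.1)² + (y − 119.5)² = 254.65².
Subtracting the SEIS_05 equation from the SEIS_06 and SEIS_07 equations removes the quadratic terms:
62.6 x − 7.8 y = -1666.33
-322.2 x + 239.0 y = -12167.53
Solving the 2×2 system: x ≈ -39.6, y ≈ -104.3 km.

-39.6 km east, -104.3 km north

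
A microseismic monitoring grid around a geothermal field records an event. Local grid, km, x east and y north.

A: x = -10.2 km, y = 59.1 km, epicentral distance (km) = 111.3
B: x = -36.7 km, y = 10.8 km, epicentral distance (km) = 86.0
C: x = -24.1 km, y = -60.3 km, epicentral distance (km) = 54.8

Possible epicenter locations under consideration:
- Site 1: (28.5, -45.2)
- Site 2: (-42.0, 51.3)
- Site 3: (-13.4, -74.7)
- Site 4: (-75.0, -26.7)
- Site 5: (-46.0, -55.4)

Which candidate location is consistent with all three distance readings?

For each candidate, compare |candidate − station| to the reported distance:
Site 1: residuals A 0.1, B 0.1, C 0.1 → max 0.1 km
Site 2: residuals A 78.6, B 45.2, C 58.2 → max 78.6 km
Site 3: residuals A 22.5, B 2.6, C 36.9 → max 36.9 km
Site 4: residuals A 3.8, B 32.4, C 6.2 → max 32.4 km
Site 5: residuals A 8.7, B 19.1, C 32.4 → max 32.4 km
Only Site 1 has all residuals ≈ 0.

Site 1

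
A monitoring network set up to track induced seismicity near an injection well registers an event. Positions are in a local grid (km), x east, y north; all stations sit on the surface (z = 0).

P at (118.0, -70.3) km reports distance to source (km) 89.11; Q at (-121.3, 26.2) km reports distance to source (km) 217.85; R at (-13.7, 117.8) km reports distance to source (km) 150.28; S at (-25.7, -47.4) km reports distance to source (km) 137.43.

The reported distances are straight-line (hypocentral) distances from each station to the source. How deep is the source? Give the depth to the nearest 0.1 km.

Each station gives a sphere (x−x_i)² + (y−y_i)² + z² = d_i² (stations at z=0).
Subtracting the P sphere from Q and R: z² cancels, leaving linear equations in x and y:
-478.6 x + 193.0 y = -42983.99
-263.4 x + 376.2 y = -19445.05
Solving: x ≈ 96.102, y ≈ 15.599 km (keep extra digits for the depth step; rounded: 96.1, 15.6).
Then from the P sphere: z² = 89.11² − (x − 118.0)² − (y + 70.3)² with x = 96.102, y = 15.599, so z ≈ 9.079 ≈ 9.1 km.
Check against S (with the unrounded solution): distance 137.43 ≈ 137.43 km. ✓

z ≈ 9.1 km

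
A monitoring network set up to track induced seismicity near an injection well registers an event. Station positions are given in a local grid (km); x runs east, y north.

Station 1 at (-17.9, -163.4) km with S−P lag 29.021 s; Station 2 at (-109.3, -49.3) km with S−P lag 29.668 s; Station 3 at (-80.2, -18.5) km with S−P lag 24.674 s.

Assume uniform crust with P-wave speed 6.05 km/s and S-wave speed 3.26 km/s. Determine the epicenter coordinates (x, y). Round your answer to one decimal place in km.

Distance from S−P lag: d = Δt · v_P v_S / (v_P − v_S) = Δt · (6.05·3.26)/(6.05−3.26) ≈ 7.0692·Δt.
So d_Station 1 = 205.15, d_Station 2 = 209.73, d_Station 3 = 174.42 km.
Circle about each station: (x + 17.9)² + (y + 163.4)² = 205.15²; (x + 109.3)² + (y + 49.3)² = 209.73²; (x + 80.2)² + (y + 18.5)² = 174.42².
Subtracting pairs of circle equations eliminates x²+y² and gives linear equations (the radical axes):
-182.8 x + 228.2 y = -14543.14
-124.6 x + 289.8 y = -8581.49
Solving the 2×2 system: x ≈ 91.9, y ≈ 9.9 km.
Check against Station 1 (with the unrounded x, y): √((x + 17.9)²+(y + 163.4)²) = 205.19 ≈ 205.15 km. ✓

x ≈ 91.9 km, y ≈ 9.9 km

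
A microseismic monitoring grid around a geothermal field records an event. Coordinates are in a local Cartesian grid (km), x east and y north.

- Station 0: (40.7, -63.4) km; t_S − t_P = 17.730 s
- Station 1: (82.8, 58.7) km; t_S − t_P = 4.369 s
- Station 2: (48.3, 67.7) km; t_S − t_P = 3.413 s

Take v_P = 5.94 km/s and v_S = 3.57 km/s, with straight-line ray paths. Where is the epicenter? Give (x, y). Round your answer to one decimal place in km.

(64.8, 93.4)

Distance from S−P lag: d = Δt · v_P v_S / (v_P − v_S) = Δt · (5.94·3.57)/(5.94−3.57) ≈ 8.9476·Δt.
So d_Station 0 = 158.64, d_Station 1 = 39.09, d_Station 2 = 30.54 km.
Circle about each station: (x − 40.7)² + (y + 63.4)² = 158.64²; (x − 82.8)² + (y − 58.7)² = 39.09²; (x − 48.3)² + (y − 67.7)² = 30.54².
Subtracting the Station 0 equation from the Station 1 and Station 2 equations removes the quadratic terms:
84.2 x + 244.2 y = 28264.10
15.2 x + 262.2 y = 25474.09
Solving the 2×2 system: x ≈ 64.8, y ≈ 93.4 km.
Check against Station 0 (with the unrounded x, y): √((x − 40.7)²+(y + 63.4)²) = 158.64 ≈ 158.64 km. ✓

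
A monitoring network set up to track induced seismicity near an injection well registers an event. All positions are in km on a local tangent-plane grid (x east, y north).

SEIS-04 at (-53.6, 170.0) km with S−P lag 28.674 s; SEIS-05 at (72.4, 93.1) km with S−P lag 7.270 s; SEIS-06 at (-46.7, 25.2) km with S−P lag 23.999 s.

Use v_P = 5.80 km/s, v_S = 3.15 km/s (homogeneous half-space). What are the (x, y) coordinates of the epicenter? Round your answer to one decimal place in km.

(113.9, 65.0)

Distance from S−P lag: d = Δt · v_P v_S / (v_P − v_S) = Δt · (5.80·3.15)/(5.80−3.15) ≈ 6.8943·Δt.
So d_SEIS-04 = 197.69, d_SEIS-05 = 50.12, d_SEIS-06 = 165.46 km.
Circle about each station: (x + 53.6)² + (y − 170.0)² = 197.69²; (x − 72.4)² + (y − 93.1)² = 50.12²; (x + 46.7)² + (y − 25.2)² = 165.46².
Subtracting pairs of circle equations eliminates x²+y² and gives linear equations (the radical axes):
252.0 x − 153.8 y = 18705.73
13.8 x − 289.6 y = -17252.71
Solving the 2×2 system: x ≈ 113.9, y ≈ 65.0 km.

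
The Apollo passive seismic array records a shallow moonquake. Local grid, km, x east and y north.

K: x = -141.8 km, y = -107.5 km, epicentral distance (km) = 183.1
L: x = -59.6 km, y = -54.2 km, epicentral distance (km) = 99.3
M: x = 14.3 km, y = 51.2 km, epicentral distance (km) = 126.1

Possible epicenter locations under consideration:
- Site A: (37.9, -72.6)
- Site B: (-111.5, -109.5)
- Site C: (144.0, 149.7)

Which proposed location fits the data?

For each candidate, compare |candidate − station| to the reported distance:
Site A: residuals K 0.0, L 0.1, M 0.1 → max 0.1 km
Site B: residuals K 152.7, L 23.5, M 78.0 → max 152.7 km
Site C: residuals K 201.4, L 188.8, M 36.8 → max 201.4 km
Only Site A has all residuals ≈ 0.

Site A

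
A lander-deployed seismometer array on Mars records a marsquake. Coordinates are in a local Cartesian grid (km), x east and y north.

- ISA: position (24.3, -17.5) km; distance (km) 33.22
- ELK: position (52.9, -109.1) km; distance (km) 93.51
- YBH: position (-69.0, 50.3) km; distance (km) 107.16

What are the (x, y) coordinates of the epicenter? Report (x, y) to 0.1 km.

-4.0 km east, -34.9 km north

Circle about each station: (x − 24.3)² + (y + 17.5)² = 33.22²; (x − 52.9)² + (y + 109.1)² = 93.51²; (x + 69.0)² + (y − 50.3)² = 107.16².
Subtracting pairs of circle equations eliminates x²+y² and gives linear equations (the radical axes):
57.2 x − 183.2 y = 6163.93
-186.6 x + 135.6 y = -3985.35
Solving the 2×2 system: x ≈ -4.0, y ≈ -34.9 km.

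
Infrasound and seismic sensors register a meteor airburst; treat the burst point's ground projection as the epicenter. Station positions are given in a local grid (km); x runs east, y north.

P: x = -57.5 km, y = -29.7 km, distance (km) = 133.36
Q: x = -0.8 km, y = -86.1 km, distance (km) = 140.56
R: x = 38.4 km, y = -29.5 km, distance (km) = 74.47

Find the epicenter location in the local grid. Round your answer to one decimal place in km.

Circle about each station: (x + 57.5)² + (y + 29.7)² = 133.36²; (x + 0.8)² + (y + 86.1)² = 140.56²; (x − 38.4)² + (y + 29.5)² = 74.47².
Subtracting pairs of circle equations eliminates x²+y² and gives linear equations (the radical axes):
113.4 x − 112.8 y = 1253.29
191.8 x + 0.4 y = 10395.58
Solving the 2×2 system: x ≈ 54.1, y ≈ 43.3 km.
Check against P (with the unrounded x, y): √((x + 57.5)²+(y + 29.7)²) = 133.36 ≈ 133.36 km. ✓

54.1 km east, 43.3 km north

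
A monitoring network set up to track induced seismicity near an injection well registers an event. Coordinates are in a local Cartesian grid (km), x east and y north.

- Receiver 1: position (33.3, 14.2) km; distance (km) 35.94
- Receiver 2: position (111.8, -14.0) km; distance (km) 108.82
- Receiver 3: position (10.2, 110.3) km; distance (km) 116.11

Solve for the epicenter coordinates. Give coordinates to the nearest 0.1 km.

3.3 km east, -5.6 km north

Circle about each station: (x − 33.3)² + (y − 14.2)² = 35.94²; (x − 111.8)² + (y + 14.0)² = 108.82²; (x − 10.2)² + (y − 110.3)² = 116.11².
Subtracting pairs of circle equations eliminates x²+y² and gives linear equations (the radical axes):
157.0 x − 56.4 y = 834.60
-46.2 x + 192.2 y = -1230.25
Solving the 2×2 system: x ≈ 3.3, y ≈ -5.6 km.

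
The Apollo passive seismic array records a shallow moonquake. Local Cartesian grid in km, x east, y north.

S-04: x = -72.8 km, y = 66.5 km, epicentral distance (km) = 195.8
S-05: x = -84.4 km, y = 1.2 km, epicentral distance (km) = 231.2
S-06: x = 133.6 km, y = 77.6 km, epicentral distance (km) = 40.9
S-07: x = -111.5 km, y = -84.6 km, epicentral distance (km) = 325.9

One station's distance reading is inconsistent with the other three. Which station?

S-07

Solve using three stations at a time. Using S-04, S-05, S-06 (subtract circle equations pairwise → linear system) gives (x, y) ≈ (116.9, 114.9).
Distances from that point to each station vs reported:
  S-04: calculated 195.8 vs reported 195.8 → residual 0.0 km
  S-05: calculated 231.2 vs reported 231.2 → residual 0.0 km
  S-06: calculated 40.8 vs reported 40.9 → residual 0.1 km
  S-07: calculated 303.2 vs reported 325.9 → residual 22.7 km
S-04, S-05, S-06 are mutually consistent (residuals ≈ 0); S-07 is off by 22.7 km.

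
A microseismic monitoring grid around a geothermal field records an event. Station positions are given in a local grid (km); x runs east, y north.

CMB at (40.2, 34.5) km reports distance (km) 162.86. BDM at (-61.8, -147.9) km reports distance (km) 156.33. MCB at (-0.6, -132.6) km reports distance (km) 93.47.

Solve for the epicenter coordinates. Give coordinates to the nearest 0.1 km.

(92.0, -119.9)

Circle about each station: (x − 40.2)² + (y − 34.5)² = 162.86²; (x + 61.8)² + (y + 147.9)² = 156.33²; (x + 0.6)² + (y + 132.6)² = 93.47².
Subtracting pairs of circle equations eliminates x²+y² and gives linear equations (the radical axes):
-204.0 x − 364.8 y = 24971.67
-81.6 x − 334.2 y = 32563.57
Solving the 2×2 system: x ≈ 92.0, y ≈ -119.9 km.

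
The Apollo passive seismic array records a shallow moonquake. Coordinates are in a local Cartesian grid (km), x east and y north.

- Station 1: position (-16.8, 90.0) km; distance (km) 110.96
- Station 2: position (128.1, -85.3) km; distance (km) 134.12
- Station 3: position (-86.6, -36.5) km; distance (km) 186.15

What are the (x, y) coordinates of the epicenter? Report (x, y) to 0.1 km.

Circle about each station: (x + 16.8)² + (y − 90.0)² = 110.96²; (x − 128.1)² + (y + 85.3)² = 134.12²; (x + 86.6)² + (y + 36.5)² = 186.15².
Subtracting pairs of circle equations eliminates x²+y² and gives linear equations (the radical axes):
289.8 x − 350.6 y = 9627.41
-139.6 x − 253.0 y = -21890.13
Solving the 2×2 system: x ≈ 82.7, y ≈ 40.9 km.

82.7 km east, 40.9 km north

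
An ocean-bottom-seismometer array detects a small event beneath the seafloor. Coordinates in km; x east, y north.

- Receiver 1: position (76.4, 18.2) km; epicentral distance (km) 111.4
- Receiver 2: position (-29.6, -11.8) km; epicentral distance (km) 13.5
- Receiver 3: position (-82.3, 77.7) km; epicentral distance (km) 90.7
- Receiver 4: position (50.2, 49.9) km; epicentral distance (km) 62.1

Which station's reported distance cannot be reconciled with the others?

Solve using three stations at a time. Using Receiver 1, Receiver 2, Receiver 3 (subtract circle equations pairwise → linear system) gives (x, y) ≈ (-33.7, 1.1).
Distances from that point to each station vs reported:
  Receiver 1: calculated 111.4 vs reported 111.4 → residual 0.0 km
  Receiver 2: calculated 13.5 vs reported 13.5 → residual 0.0 km
  Receiver 3: calculated 90.7 vs reported 90.7 → residual 0.0 km
  Receiver 4: calculated 97.0 vs reported 62.1 → residual 34.9 km
Receiver 1, Receiver 2, Receiver 3 are mutually consistent (residuals ≈ 0); Receiver 4 is off by 34.9 km.

Receiver 4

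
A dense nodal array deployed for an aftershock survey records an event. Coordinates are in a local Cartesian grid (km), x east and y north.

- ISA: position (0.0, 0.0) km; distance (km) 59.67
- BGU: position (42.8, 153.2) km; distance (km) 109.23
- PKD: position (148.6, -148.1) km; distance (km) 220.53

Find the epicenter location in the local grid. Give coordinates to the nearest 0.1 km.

Circle about each station: x² + y² = 59.67²; (x − 42.8)² + (y − 153.2)² = 109.23²; (x − 148.6)² + (y + 148.1)² = 220.53².
Subtracting pairs of circle equations eliminates x²+y² and gives linear equations (the radical axes):
85.6 x + 306.4 y = 16931.40
297.2 x − 296.2 y = -1057.40
Solving the 2×2 system: x ≈ 40.3, y ≈ 44.0 km.

(40.3, 44.0)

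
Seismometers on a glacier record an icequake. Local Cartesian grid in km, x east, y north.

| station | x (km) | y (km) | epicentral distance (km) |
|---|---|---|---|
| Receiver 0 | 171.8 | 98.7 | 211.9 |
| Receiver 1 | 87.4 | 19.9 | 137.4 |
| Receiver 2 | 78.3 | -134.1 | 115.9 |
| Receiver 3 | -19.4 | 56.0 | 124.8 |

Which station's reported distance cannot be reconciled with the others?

Solve using three stations at a time. Using Receiver 1, Receiver 2, Receiver 3 (subtract circle equations pairwise → linear system) gives (x, y) ≈ (-17.6, -68.8).
Distances from that point to each station vs reported:
  Receiver 0: calculated 252.8 vs reported 211.9 → residual 40.9 km
  Receiver 1: calculated 137.5 vs reported 137.4 → residual 0.1 km
  Receiver 2: calculated 116.0 vs reported 115.9 → residual 0.1 km
  Receiver 3: calculated 124.9 vs reported 124.8 → residual 0.1 km
Receiver 1, Receiver 2, Receiver 3 are mutually consistent (residuals ≈ 0); Receiver 0 is off by 40.9 km.

Receiver 0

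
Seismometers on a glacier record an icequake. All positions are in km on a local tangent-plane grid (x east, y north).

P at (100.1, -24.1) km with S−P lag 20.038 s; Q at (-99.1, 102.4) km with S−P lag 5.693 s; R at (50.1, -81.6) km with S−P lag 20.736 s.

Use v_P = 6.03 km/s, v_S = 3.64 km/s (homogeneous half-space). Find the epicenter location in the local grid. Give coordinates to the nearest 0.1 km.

x ≈ -52.4 km, y ≈ 78.9 km

Distance from S−P lag: d = Δt · v_P v_S / (v_P − v_S) = Δt · (6.03·3.64)/(6.03−3.64) ≈ 9.1838·Δt.
So d_P = 184.02, d_Q = 52.28, d_R = 190.43 km.
Circle about each station: (x − 100.1)² + (y + 24.1)² = 184.02²; (x + 99.1)² + (y − 102.4)² = 52.28²; (x − 50.1)² + (y + 81.6)² = 190.43².
Subtracting pairs of circle equations eliminates x²+y² and gives linear equations (the radical axes):
-398.4 x + 253.0 y = 40835.91
-100.0 x − 115.0 y = -3832.47
Solving the 2×2 system: x ≈ -52.4, y ≈ 78.9 km.
Check against P (with the unrounded x, y): √((x − 100.1)²+(y + 24.1)²) = 184.02 ≈ 184.02 km. ✓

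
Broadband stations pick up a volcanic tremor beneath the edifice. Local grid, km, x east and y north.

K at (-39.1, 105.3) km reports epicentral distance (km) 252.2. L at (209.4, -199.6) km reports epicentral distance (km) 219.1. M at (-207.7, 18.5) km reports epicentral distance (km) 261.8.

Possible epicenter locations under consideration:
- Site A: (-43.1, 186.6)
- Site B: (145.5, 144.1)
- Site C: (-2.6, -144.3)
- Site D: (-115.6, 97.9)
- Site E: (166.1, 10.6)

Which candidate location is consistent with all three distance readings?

Site C

For each candidate, compare |candidate − station| to the reported distance:
Site A: residuals K 170.8, L 242.3, M 26.5 → max 242.3 km
Site B: residuals K 63.6, L 130.5, M 113.1 → max 130.5 km
Site C: residuals K 0.1, L 0.0, M 0.1 → max 0.1 km
Site D: residuals K 175.3, L 221.5, M 140.2 → max 221.5 km
Site E: residuals K 26.2, L 4.5, M 112.1 → max 112.1 km
Only Site C has all residuals ≈ 0.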